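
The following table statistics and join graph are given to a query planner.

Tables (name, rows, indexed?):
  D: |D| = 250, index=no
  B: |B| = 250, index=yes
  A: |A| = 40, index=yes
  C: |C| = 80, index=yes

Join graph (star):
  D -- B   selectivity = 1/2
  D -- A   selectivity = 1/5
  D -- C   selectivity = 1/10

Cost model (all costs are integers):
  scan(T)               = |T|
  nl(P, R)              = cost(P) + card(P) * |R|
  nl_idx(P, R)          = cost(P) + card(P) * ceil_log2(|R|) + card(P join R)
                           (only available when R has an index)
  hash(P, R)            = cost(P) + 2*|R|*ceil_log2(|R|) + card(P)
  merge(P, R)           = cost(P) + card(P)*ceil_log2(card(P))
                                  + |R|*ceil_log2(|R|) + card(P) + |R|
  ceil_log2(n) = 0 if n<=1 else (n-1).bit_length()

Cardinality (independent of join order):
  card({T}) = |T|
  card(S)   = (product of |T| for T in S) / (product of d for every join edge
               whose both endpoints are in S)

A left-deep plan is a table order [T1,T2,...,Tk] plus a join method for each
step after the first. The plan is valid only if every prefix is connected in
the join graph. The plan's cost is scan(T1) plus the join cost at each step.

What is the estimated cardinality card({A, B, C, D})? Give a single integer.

Tables in S: A(40), B(250), C(80), D(250)
Edges inside S: D-B(d=2), D-A(d=5), D-C(d=10)
numerator = 40 * 250 * 80 * 250 = 200000000
denominator = 2 * 5 * 10 = 100
card(S) = 200000000 / 100 = 2000000

2000000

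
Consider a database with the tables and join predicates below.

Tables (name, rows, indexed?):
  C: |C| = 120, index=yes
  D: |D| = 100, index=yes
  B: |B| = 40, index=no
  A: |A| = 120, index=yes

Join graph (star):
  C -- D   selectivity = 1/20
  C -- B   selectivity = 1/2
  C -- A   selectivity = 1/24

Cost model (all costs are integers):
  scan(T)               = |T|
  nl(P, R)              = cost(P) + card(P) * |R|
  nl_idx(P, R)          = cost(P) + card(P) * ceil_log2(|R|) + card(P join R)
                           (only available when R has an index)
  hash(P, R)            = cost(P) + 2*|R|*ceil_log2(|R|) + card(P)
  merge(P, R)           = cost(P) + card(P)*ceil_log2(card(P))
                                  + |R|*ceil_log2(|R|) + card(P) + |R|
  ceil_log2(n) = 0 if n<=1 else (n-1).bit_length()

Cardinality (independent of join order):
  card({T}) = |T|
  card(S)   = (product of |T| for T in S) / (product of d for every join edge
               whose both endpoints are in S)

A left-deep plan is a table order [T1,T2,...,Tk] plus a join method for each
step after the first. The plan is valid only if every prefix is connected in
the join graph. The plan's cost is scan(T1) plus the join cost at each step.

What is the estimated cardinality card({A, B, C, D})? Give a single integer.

60000

Tables in S: A(120), B(40), C(120), D(100)
Edges inside S: C-D(d=20), C-B(d=2), C-A(d=24)
numerator = 120 * 40 * 120 * 100 = 57600000
denominator = 20 * 2 * 24 = 960
card(S) = 57600000 / 960 = 60000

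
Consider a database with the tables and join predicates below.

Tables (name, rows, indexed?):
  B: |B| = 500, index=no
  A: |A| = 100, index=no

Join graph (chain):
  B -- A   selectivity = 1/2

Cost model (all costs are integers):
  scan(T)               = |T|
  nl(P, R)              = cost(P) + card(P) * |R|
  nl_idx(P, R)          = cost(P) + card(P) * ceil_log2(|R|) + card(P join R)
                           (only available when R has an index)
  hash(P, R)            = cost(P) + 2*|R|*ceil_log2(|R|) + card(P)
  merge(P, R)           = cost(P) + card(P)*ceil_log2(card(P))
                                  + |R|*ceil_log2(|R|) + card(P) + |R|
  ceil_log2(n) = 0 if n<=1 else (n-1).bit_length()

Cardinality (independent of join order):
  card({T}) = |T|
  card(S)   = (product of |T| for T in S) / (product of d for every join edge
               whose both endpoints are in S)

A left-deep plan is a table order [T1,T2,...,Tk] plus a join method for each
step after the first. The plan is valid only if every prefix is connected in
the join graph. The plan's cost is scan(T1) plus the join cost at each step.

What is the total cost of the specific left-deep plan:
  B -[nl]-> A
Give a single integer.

step 1: scan B: cost=500, card=500
step 2: join A via nl
    card(P join A) = 500*100/(2) = 25000
    cost = 500 + 500*100 = 50500

50500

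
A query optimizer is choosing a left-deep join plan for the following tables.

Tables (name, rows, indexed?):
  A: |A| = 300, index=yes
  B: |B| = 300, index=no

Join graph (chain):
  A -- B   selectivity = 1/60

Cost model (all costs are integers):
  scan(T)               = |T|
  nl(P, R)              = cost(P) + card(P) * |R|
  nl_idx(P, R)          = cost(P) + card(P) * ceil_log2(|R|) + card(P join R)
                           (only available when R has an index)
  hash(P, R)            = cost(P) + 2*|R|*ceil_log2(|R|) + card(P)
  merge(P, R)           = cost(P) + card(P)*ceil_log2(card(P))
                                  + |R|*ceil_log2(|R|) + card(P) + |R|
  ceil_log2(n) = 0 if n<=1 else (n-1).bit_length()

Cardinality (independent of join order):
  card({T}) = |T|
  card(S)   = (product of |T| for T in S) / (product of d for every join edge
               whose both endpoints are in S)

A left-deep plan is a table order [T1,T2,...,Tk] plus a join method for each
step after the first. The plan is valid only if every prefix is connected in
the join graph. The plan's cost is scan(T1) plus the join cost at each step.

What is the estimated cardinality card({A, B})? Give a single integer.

Tables in S: A(300), B(300)
Edges inside S: A-B(d=60)
numerator = 300 * 300 = 90000
denominator = 60 = 60
card(S) = 90000 / 60 = 1500

1500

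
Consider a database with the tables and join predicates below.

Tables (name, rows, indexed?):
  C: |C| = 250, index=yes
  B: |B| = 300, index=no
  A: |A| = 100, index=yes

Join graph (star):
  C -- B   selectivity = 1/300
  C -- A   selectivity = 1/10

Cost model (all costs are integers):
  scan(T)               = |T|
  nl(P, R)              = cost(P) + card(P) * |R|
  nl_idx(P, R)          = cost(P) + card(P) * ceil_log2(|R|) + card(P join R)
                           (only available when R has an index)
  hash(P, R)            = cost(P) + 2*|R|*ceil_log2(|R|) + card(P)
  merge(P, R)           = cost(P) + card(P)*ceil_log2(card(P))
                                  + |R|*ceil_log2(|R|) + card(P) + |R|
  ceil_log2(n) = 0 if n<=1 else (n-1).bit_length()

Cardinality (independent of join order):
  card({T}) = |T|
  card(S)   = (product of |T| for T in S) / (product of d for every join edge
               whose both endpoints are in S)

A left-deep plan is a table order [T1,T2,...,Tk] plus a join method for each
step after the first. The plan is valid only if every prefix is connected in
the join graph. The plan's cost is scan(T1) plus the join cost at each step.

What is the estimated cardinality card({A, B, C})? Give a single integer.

2500

Tables in S: A(100), B(300), C(250)
Edges inside S: C-B(d=300), C-A(d=10)
numerator = 100 * 300 * 250 = 7500000
denominator = 300 * 10 = 3000
card(S) = 7500000 / 3000 = 2500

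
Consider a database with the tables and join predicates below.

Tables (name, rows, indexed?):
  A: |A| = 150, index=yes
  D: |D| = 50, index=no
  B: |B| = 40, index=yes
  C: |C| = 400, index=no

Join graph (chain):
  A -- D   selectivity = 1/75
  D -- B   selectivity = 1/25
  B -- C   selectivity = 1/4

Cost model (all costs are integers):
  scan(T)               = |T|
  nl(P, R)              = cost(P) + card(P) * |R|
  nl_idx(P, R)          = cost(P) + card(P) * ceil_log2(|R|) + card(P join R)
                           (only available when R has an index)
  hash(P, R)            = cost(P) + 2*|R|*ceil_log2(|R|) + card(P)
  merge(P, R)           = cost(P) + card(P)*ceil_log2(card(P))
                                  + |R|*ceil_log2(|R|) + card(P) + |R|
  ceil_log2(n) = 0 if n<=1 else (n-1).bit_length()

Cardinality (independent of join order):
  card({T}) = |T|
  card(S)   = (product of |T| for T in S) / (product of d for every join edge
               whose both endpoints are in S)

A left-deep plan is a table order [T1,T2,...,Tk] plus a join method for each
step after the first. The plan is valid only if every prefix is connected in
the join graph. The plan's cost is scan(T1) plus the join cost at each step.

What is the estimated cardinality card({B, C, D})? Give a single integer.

8000

Tables in S: B(40), C(400), D(50)
Edges inside S: D-B(d=25), B-C(d=4)
numerator = 40 * 400 * 50 = 800000
denominator = 25 * 4 = 100
card(S) = 800000 / 100 = 8000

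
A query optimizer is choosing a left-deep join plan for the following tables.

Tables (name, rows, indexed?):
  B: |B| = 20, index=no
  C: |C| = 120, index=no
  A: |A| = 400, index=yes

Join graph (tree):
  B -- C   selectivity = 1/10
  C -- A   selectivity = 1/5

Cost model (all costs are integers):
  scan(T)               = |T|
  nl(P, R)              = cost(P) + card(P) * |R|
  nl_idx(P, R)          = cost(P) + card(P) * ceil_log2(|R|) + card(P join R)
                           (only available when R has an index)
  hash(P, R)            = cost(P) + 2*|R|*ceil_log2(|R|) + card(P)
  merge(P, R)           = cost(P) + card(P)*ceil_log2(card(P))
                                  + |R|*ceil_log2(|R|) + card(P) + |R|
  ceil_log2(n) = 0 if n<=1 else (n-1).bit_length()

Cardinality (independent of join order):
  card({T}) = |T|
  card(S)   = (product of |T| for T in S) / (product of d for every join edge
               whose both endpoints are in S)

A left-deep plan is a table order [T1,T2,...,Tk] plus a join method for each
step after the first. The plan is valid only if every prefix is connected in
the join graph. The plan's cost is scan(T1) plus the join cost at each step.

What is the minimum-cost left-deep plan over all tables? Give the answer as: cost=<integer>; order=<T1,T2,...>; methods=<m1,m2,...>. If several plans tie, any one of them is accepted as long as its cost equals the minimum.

Selinger DP (subsets sized 1..n):
  {B}: scan cost=20, card=20
  {C}: scan cost=120, card=120
  {A}: scan cost=400, card=400
  {BC}: card=240; try (B,hash)→440, (C,merge)→1100, (B,merge)→1200, (C,hash)→1720, (C,nl)→2420, (B,nl)→2520; best=440 via (B,hash)
  {AC}: card=9600; try (C,hash)→2480, (A,merge)→5080, (C,merge)→5360, (A,hash)→7440, (A,nl_idx)→10800, (A,nl)→48120 …(+1); best=2480 via (C,hash)
  {ABC}: card=19200; try (A,merge)→6600, (A,hash)→7880, (B,hash)→12280, (A,nl_idx)→21800, (A,nl)→96440, (B,merge)→146600 …(+1); best=6600 via (A,merge)

cost=6600; order=C,B,A; methods=hash,merge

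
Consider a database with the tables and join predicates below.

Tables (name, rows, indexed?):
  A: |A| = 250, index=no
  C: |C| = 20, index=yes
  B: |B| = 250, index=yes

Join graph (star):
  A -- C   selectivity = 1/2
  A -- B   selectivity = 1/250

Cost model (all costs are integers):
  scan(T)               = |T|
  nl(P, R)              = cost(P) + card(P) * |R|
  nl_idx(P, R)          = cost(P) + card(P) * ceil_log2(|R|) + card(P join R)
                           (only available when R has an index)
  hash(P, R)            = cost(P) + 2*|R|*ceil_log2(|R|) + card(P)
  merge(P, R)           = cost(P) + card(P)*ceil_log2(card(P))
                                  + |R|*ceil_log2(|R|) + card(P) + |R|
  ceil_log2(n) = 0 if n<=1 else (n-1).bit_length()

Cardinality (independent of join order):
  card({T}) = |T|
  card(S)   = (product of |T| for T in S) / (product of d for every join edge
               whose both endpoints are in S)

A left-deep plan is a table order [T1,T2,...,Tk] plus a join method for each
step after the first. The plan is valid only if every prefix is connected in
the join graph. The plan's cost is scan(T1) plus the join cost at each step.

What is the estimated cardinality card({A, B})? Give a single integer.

250

Tables in S: A(250), B(250)
Edges inside S: A-B(d=250)
numerator = 250 * 250 = 62500
denominator = 250 = 250
card(S) = 62500 / 250 = 250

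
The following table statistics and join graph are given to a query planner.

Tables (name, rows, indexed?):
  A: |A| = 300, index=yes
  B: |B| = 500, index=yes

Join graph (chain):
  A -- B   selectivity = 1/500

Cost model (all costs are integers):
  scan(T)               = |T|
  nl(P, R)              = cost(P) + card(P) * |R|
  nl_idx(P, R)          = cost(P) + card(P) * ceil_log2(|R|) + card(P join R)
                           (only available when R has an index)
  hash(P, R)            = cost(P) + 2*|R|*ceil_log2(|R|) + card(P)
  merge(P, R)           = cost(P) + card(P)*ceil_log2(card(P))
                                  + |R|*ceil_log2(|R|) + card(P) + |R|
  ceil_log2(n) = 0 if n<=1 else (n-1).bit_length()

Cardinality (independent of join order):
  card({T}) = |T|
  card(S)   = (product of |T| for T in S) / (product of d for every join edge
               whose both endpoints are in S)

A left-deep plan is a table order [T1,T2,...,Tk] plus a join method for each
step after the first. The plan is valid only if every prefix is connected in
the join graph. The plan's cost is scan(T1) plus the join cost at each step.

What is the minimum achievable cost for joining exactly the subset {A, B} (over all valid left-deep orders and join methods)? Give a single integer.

3300

Selinger DP over subsets of {A,B}:
  {A}: scan cost=300, card=300
  {B}: scan cost=500, card=500
  {AB}: card=300; try (B,nl_idx)→3300, (A,nl_idx)→5300, (A,hash)→6400, (B,merge)→8300, (A,merge)→8500, (B,hash)→9600 …(+2); best=3300 via (B,nl_idx)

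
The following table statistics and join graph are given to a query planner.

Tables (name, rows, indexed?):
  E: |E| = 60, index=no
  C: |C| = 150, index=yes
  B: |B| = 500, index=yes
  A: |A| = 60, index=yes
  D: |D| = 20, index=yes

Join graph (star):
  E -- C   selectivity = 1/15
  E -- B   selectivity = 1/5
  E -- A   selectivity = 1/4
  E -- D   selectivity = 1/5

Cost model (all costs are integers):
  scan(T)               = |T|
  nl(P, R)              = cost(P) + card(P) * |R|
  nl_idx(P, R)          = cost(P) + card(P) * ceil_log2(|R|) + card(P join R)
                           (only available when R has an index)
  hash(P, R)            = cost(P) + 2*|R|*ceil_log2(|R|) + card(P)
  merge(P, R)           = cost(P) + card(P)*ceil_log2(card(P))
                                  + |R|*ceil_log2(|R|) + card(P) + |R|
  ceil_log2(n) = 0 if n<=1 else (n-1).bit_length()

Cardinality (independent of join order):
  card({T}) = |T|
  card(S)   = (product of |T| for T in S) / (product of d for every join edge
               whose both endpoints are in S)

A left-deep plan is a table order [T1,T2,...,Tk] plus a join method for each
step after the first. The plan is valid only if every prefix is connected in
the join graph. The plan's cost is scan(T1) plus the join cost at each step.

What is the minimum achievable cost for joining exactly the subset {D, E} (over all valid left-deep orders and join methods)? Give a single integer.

320

Selinger DP over subsets of {D,E}:
  {E}: scan cost=60, card=60
  {D}: scan cost=20, card=20
  {DE}: card=240; try (D,hash)→320, (E,merge)→560, (D,merge)→600, (D,nl_idx)→600, (E,hash)→760, (E,nl)→1220 …(+1); best=320 via (D,hash)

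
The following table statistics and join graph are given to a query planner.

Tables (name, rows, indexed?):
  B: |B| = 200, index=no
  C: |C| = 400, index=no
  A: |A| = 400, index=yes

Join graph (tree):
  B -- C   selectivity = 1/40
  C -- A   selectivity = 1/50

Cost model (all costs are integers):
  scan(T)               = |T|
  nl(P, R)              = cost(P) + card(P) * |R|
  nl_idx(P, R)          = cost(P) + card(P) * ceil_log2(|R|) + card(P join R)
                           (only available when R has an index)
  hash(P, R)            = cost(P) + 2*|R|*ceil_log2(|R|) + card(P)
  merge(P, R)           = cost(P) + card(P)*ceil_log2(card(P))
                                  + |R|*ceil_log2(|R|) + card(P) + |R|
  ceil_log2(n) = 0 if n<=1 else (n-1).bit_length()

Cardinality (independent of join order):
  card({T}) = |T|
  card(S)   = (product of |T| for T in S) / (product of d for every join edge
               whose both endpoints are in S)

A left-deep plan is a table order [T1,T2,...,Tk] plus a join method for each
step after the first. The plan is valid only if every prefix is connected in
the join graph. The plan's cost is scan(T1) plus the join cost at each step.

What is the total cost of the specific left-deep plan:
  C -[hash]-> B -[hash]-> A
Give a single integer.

13200

step 1: scan C: cost=400, card=400
step 2: join B via hash
    card(P join B) = 400*200/(40) = 2000
    cost = 400 + 2*200*8 + 400 = 4000
step 3: join A via hash
    card(P join A) = 2000*400/(50) = 16000
    cost = 4000 + 2*400*9 + 2000 = 13200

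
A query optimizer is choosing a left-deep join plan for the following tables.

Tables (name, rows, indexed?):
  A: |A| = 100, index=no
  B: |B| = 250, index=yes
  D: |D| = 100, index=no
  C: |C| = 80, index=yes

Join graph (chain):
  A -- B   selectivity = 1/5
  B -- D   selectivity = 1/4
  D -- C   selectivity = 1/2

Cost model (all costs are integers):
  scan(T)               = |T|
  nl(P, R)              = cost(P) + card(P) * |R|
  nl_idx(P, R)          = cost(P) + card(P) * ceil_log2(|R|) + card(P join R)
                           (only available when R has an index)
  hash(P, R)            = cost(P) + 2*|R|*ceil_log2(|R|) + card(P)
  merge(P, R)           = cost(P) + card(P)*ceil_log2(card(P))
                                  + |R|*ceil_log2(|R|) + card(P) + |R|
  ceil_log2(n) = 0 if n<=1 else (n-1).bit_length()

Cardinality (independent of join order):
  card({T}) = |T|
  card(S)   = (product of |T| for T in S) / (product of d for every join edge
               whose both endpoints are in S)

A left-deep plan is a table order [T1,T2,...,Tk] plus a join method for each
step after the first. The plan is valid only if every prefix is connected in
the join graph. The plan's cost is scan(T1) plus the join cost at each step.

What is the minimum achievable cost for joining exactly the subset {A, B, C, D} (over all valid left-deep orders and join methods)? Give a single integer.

134420

Selinger DP over subsets of {A,B,C,D}:
  {A}: scan cost=100, card=100
  {B}: scan cost=250, card=250
  {D}: scan cost=100, card=100
  {C}: scan cost=80, card=80
  {AB}: card=5000; try (A,hash)→1900, (B,merge)→3150, (A,merge)→3300, (B,hash)→4200, (B,nl_idx)→5900, (B,nl)→25100 …(+1); best=1900 via (A,hash)
  {BD}: card=6250; try (D,hash)→1900, (B,merge)→3150, (D,merge)→3300, (B,hash)→4200, (B,nl_idx)→7150, (B,nl)→25100 …(+1); best=1900 via (D,hash)
  {CD}: card=4000; try (C,hash)→1320, (D,merge)→1520, (C,merge)→1540, (D,hash)→1560, (C,nl_idx)→4800, (D,nl)→8080 …(+1); best=1320 via (C,hash)
  {ABD}: card=125000; try (D,hash)→8300, (A,hash)→9550, (D,merge)→72700, (A,merge)→90200, (D,nl)→501900, (A,nl)→626900; best=8300 via (D,hash)
  {BCD}: card=250000; try (C,hash)→9270, (B,hash)→9320, (B,merge)→55570, (C,merge)→90040, (B,nl_idx)→283320, (C,nl_idx)→295650 …(+2); best=9270 via (C,hash)
  {ABCD}: card=5000000; try (C,hash)→134420, (A,hash)→260670, (C,merge)→2258940, (A,merge)→4760070, (C,nl_idx)→5883300, (C,nl)→10008300 …(+1); best=134420 via (C,hash)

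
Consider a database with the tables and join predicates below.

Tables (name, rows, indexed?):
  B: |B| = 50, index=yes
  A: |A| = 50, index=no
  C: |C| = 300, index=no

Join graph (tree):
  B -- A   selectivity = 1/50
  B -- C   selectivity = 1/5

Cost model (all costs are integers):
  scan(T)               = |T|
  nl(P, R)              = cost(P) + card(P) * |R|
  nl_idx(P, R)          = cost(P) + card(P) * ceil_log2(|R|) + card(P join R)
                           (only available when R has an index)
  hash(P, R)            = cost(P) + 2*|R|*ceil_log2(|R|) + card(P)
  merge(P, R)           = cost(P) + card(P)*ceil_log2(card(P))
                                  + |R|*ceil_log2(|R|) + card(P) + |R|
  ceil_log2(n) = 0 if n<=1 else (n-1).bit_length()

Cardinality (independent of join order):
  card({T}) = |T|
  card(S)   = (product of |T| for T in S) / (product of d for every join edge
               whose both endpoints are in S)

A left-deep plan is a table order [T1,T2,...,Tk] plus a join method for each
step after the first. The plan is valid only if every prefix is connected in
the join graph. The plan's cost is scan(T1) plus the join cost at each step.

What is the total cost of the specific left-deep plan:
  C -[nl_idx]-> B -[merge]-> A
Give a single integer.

44450

step 1: scan C: cost=300, card=300
step 2: join B via nl_idx
    card(P join B) = 300*50/(5) = 3000
    cost = 300 + 300*6 + 3000 = 5100
step 3: join A via merge
    card(P join A) = 3000*50/(50) = 3000
    cost = 5100 + 3000*12 + 50*6 + 3000 + 50 = 44450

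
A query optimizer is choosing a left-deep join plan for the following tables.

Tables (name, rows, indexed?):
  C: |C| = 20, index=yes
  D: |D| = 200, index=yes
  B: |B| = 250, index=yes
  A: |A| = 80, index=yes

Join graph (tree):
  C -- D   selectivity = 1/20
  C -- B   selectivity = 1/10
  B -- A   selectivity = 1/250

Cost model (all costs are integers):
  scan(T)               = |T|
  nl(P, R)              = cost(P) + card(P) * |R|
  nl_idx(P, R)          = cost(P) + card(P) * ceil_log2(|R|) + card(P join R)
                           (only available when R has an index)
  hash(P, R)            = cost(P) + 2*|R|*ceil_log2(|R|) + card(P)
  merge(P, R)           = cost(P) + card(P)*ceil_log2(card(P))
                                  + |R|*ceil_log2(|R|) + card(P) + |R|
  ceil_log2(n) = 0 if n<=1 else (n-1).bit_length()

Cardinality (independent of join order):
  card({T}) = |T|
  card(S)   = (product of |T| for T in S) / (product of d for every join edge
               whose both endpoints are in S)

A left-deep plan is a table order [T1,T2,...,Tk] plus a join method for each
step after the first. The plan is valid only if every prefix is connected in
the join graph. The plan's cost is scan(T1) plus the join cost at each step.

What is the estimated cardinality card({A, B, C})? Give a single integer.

Tables in S: A(80), B(250), C(20)
Edges inside S: C-B(d=10), B-A(d=250)
numerator = 80 * 250 * 20 = 400000
denominator = 10 * 250 = 2500
card(S) = 400000 / 2500 = 160

160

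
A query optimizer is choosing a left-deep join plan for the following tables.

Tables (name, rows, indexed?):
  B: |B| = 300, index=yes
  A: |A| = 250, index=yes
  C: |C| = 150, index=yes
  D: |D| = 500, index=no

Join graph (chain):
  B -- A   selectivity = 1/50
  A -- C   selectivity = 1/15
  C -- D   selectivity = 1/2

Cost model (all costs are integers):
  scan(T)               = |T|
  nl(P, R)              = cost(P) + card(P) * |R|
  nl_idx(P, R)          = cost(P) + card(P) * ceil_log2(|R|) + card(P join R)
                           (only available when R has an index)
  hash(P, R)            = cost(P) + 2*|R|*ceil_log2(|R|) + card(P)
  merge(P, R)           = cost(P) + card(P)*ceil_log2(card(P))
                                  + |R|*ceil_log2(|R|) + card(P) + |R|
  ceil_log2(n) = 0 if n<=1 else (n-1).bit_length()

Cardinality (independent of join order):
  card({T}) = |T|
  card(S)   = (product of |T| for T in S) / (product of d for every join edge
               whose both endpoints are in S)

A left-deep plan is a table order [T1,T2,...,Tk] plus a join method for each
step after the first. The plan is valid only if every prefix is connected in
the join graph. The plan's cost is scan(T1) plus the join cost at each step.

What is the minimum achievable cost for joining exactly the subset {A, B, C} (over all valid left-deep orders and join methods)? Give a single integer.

7900

Selinger DP over subsets of {A,B,C}:
  {B}: scan cost=300, card=300
  {A}: scan cost=250, card=250
  {C}: scan cost=150, card=150
  {AB}: card=1500; try (B,nl_idx)→4000, (A,nl_idx)→4200, (A,hash)→4600, (B,merge)→5500, (A,merge)→5550, (B,hash)→5900 …(+2); best=4000 via (B,nl_idx)
  {AC}: card=2500; try (C,hash)→2900, (A,merge)→3750, (C,merge)→3850, (A,nl_idx)→3850, (A,hash)→4300, (C,nl_idx)→4750 …(+2); best=2900 via (C,hash)
  {ABC}: card=15000; try (C,hash)→7900, (B,hash)→10800, (C,merge)→23350, (C,nl_idx)→31000, (B,merge)→38400, (B,nl_idx)→40400 …(+2); best=7900 via (C,hash)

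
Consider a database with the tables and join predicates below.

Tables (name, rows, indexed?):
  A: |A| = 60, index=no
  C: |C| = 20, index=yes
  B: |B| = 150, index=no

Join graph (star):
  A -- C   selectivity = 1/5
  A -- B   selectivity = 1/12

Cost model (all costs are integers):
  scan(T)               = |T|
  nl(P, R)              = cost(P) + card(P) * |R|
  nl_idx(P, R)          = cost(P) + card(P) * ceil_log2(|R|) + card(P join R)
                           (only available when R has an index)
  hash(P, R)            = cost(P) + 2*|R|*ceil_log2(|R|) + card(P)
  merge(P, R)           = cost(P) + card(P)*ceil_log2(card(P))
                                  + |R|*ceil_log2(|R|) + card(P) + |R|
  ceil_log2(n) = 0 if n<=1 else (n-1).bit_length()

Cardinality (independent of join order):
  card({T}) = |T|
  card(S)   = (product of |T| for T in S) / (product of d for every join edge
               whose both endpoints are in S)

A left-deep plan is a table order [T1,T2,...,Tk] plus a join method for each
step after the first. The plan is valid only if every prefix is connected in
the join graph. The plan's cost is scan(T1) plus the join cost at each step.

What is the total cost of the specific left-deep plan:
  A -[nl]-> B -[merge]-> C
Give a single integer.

17430

step 1: scan A: cost=60, card=60
step 2: join B via nl
    card(P join B) = 60*150/(12) = 750
    cost = 60 + 60*150 = 9060
step 3: join C via merge
    card(P join C) = 750*20/(5) = 3000
    cost = 9060 + 750*10 + 20*5 + 750 + 20 = 17430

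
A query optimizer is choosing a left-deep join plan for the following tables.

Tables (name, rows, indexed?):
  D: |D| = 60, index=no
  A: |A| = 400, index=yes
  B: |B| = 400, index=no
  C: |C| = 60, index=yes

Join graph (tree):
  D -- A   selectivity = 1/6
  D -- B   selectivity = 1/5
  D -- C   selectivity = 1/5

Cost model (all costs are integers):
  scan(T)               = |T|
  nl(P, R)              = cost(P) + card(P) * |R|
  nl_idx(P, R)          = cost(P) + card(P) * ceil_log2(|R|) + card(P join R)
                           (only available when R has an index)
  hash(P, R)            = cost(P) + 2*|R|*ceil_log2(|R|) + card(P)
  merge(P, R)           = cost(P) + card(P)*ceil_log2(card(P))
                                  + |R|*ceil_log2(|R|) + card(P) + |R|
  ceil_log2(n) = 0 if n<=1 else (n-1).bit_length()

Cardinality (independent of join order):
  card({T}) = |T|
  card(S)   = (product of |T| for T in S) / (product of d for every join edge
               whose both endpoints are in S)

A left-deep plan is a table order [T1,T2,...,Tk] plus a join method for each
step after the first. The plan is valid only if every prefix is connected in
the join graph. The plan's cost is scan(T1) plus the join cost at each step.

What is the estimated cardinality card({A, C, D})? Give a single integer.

48000

Tables in S: A(400), C(60), D(60)
Edges inside S: D-A(d=6), D-C(d=5)
numerator = 400 * 60 * 60 = 1440000
denominator = 6 * 5 = 30
card(S) = 1440000 / 30 = 48000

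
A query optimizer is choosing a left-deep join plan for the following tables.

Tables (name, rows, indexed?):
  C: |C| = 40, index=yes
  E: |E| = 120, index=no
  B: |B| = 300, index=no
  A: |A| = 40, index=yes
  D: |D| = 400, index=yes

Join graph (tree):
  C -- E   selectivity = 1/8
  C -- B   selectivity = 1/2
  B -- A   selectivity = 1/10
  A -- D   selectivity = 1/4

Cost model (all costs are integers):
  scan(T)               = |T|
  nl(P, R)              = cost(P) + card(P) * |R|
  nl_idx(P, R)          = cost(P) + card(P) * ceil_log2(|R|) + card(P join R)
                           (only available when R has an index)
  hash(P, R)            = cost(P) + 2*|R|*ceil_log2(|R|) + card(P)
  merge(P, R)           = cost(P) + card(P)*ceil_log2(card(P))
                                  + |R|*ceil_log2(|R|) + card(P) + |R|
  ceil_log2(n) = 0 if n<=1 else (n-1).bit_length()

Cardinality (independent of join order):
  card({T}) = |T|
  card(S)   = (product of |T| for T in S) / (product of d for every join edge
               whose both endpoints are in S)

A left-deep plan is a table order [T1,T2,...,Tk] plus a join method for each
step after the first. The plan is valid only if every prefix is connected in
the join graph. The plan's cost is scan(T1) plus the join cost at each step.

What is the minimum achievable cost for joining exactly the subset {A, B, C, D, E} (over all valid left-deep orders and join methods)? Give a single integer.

Selinger DP over subsets of {A,B,C,D,E}:
  {C}: scan cost=40, card=40
  {E}: scan cost=120, card=120
  {B}: scan cost=300, card=300
  {A}: scan cost=40, card=40
  {D}: scan cost=400, card=400
  {CE}: card=600; try (C,hash)→720, (E,merge)→1280, (C,merge)→1360, (C,nl_idx)→1440, (E,hash)→1760, (E,nl)→4840 …(+1); best=720 via (C,hash)
  {BC}: card=6000; try (C,hash)→1080, (B,merge)→3320, (C,merge)→3580, (B,hash)→5480, (C,nl_idx)→8100, (B,nl)→12040 …(+1); best=1080 via (C,hash)
  {AB}: card=1200; try (A,hash)→1080, (A,nl_idx)→3300, (B,merge)→3320, (A,merge)→3580, (B,hash)→5480, (B,nl)→12040 …(+1); best=1080 via (A,hash)
  {AD}: card=4000; try (A,hash)→1280, (D,merge)→4320, (D,nl_idx)→4400, (A,merge)→4680, (A,nl_idx)→6800, (D,hash)→7280 …(+2); best=1280 via (A,hash)
  {BCE}: card=90000; try (B,hash)→6720, (E,hash)→8760, (B,merge)→10320, (E,merge)→86040, (B,nl)→180720, (E,nl)→721080; best=6720 via (B,hash)
  {ABC}: card=24000; try (C,hash)→2760, (A,hash)→7560, (C,merge)→15760, (C,nl_idx)→32280, (C,nl)→49080, (A,nl_idx)→61080 …(+2); best=2760 via (C,hash)
  {ABD}: card=120000; try (D,hash)→9480, (B,hash)→10680, (D,merge)→19480, (B,merge)→56280, (D,nl_idx)→131880, (D,nl)→481080 …(+1); best=9480 via (D,hash)
  {ABCE}: card=360000; try (E,hash)→28440, (A,hash)→97200, (E,merge)→387720, (A,nl_idx)→906720, (A,merge)→1627000, (E,nl)→2882760 …(+1); best=28440 via (E,hash)
  {ABCD}: card=2400000; try (D,hash)→33960, (C,hash)→129960, (D,merge)→390760, (C,merge)→2169760, (D,nl_idx)→2618760, (C,nl_idx)→3129480 …(+2); best=33960 via (D,hash)
  {ABCDE}: card=36000000; try (D,hash)→395640, (E,hash)→2435640, (D,merge)→7232440, (D,nl_idx)→39268440, (E,merge)→55234920, (D,nl)→144028440 …(+1); best=395640 via (D,hash)

395640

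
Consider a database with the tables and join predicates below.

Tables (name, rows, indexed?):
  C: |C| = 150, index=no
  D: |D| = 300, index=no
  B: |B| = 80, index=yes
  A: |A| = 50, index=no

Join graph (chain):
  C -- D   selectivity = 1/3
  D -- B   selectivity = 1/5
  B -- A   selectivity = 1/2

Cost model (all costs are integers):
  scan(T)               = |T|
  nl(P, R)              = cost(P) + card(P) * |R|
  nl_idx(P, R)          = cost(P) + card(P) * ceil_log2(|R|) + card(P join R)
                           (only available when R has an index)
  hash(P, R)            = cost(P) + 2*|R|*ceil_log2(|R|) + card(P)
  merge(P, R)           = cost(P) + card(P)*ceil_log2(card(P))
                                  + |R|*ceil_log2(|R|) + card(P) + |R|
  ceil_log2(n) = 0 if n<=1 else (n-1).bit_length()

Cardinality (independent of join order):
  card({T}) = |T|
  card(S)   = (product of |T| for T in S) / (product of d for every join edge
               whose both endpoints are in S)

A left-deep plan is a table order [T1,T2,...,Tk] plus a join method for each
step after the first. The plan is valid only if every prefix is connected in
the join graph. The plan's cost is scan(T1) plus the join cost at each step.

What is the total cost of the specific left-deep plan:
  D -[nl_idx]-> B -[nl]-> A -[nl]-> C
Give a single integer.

18247200

step 1: scan D: cost=300, card=300
step 2: join B via nl_idx
    card(P join B) = 300*80/(5) = 4800
    cost = 300 + 300*7 + 4800 = 7200
step 3: join A via nl
    card(P join A) = 4800*50/(2) = 120000
    cost = 7200 + 4800*50 = 247200
step 4: join C via nl
    card(P join C) = 120000*150/(3) = 6000000
    cost = 247200 + 120000*150 = 18247200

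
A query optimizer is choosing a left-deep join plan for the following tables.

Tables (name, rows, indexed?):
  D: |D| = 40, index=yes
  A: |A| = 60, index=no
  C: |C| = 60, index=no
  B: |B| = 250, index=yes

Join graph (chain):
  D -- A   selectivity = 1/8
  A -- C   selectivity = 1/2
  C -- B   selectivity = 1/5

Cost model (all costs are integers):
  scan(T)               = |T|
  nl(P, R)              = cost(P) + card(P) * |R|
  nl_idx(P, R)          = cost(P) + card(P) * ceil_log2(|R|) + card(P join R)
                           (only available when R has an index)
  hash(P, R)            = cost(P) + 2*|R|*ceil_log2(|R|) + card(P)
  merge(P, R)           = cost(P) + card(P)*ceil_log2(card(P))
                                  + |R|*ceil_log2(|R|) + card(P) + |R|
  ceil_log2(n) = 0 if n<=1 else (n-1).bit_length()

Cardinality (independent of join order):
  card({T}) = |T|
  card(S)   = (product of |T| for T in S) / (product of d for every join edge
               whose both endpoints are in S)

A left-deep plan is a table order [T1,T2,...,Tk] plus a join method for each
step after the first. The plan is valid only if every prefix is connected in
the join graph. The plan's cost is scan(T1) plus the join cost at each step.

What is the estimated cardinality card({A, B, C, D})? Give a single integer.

Tables in S: A(60), B(250), C(60), D(40)
Edges inside S: D-A(d=8), A-C(d=2), C-B(d=5)
numerator = 60 * 250 * 60 * 40 = 36000000
denominator = 8 * 2 * 5 = 80
card(S) = 36000000 / 80 = 450000

450000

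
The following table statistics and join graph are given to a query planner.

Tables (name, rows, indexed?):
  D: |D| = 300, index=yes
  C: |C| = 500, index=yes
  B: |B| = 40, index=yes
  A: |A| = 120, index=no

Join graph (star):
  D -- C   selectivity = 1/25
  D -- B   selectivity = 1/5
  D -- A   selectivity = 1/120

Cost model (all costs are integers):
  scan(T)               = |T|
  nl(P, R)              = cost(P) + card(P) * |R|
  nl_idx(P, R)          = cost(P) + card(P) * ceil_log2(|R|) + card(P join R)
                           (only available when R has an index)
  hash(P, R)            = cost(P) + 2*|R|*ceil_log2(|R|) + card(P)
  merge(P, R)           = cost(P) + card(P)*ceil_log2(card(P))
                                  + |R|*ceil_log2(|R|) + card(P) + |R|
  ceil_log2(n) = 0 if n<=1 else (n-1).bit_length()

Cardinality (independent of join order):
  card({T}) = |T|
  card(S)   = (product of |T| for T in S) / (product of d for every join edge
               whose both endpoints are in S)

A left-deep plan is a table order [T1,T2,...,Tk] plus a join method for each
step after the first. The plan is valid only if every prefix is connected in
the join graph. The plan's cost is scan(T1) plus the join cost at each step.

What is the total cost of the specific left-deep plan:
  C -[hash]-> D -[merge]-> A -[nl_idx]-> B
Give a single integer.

175360

step 1: scan C: cost=500, card=500
step 2: join D via hash
    card(P join D) = 500*300/(25) = 6000
    cost = 500 + 2*300*9 + 500 = 6400
step 3: join A via merge
    card(P join A) = 6000*120/(120) = 6000
    cost = 6400 + 6000*13 + 120*7 + 6000 + 120 = 91360
step 4: join B via nl_idx
    card(P join B) = 6000*40/(5) = 48000
    cost = 91360 + 6000*6 + 48000 = 175360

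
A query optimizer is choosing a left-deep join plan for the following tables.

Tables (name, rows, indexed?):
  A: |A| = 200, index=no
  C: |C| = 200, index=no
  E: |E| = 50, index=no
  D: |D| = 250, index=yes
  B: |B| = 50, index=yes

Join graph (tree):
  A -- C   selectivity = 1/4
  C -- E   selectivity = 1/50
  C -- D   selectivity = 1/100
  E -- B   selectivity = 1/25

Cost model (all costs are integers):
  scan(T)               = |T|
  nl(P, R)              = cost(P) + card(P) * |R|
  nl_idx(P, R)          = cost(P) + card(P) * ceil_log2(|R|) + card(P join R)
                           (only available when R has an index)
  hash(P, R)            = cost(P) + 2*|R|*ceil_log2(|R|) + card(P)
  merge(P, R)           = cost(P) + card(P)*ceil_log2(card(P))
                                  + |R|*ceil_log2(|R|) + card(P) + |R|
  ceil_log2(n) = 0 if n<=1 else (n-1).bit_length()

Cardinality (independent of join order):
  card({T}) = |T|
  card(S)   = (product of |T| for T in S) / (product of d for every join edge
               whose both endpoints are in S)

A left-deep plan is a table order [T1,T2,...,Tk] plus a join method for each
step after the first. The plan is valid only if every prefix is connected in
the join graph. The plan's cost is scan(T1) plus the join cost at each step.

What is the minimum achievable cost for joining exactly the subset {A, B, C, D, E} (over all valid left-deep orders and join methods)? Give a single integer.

8400

Selinger DP over subsets of {A,B,C,D,E}:
  {A}: scan cost=200, card=200
  {C}: scan cost=200, card=200
  {E}: scan cost=50, card=50
  {D}: scan cost=250, card=250
  {B}: scan cost=50, card=50
  {AC}: card=10000; try (C,hash)→3600, (A,hash)→3600, (C,merge)→3800, (A,merge)→3800, (C,nl)→40200, (A,nl)→40200; best=3600 via (C,hash)
  {CE}: card=200; try (E,hash)→1000, (C,merge)→2200, (E,merge)→2350, (C,hash)→3300, (C,nl)→10050, (E,nl)→10200; best=1000 via (E,hash)
  {CD}: card=500; try (D,nl_idx)→2300, (C,hash)→3700, (D,merge)→4250, (C,merge)→4300, (D,hash)→4400, (D,nl)→50200 …(+1); best=2300 via (D,nl_idx)
  {BE}: card=100; try (B,nl_idx)→450, (E,hash)→700, (B,hash)→700, (E,merge)→750, (B,merge)→750, (E,nl)→2550 …(+1); best=450 via (B,nl_idx)
  {ACE}: card=10000; try (A,hash)→4400, (A,merge)→4600, (E,hash)→14200, (A,nl)→41000, (E,merge)→153950, (E,nl)→503600; best=4400 via (A,hash)
  {ACD}: card=25000; try (A,hash)→6000, (A,merge)→9100, (D,hash)→17600, (A,nl)→102300, (D,nl_idx)→108600, (D,merge)→155850 …(+1); best=6000 via (A,hash)
  {CDE}: card=500; try (D,nl_idx)→3100, (E,hash)→3400, (D,merge)→5050, (D,hash)→5200, (E,merge)→7650, (E,nl)→27300 …(+1); best=3100 via (D,nl_idx)
  {BCE}: card=400; try (B,hash)→1800, (B,nl_idx)→2600, (C,merge)→3050, (B,merge)→3150, (C,hash)→3750, (B,nl)→11000 …(+1); best=1800 via (B,hash)
  {ACDE}: card=25000; try (A,hash)→6800, (A,merge)→9900, (D,hash)→18400, (E,hash)→31600, (A,nl)→103100, (D,nl_idx)→109400 …(+4); best=6800 via (A,hash)
  {ABCE}: card=20000; try (A,hash)→5400, (A,merge)→7600, (B,hash)→15000, (A,nl)→81800, (B,nl_idx)→84400, (B,merge)→154750 …(+1); best=5400 via (A,hash)
  {BCDE}: card=1000; try (B,hash)→4200, (D,nl_idx)→6000, (D,hash)→6200, (B,nl_idx)→7100, (D,merge)→8050, (B,merge)→8450 …(+2); best=4200 via (B,hash)
  {ABCDE}: card=50000; try (A,hash)→8400, (A,merge)→17000, (D,hash)→29400, (B,hash)→32400, (A,nl)→204200, (B,nl_idx)→206800 …(+5); best=8400 via (A,hash)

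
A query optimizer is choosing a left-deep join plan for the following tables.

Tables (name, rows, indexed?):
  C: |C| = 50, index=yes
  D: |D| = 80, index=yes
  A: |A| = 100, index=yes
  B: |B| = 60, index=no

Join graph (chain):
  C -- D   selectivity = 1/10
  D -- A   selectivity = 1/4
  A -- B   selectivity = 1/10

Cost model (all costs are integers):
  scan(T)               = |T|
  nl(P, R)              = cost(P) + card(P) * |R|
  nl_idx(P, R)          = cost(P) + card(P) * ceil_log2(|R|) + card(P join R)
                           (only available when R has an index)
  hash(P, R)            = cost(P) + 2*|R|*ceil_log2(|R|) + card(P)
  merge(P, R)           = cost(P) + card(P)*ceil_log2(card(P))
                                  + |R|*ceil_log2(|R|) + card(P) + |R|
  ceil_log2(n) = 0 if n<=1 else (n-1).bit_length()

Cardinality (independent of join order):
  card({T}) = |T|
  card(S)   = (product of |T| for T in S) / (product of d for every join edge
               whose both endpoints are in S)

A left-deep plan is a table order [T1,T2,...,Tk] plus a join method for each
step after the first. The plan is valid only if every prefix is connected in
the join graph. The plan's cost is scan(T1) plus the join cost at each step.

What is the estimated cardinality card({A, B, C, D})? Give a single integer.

Tables in S: A(100), B(60), C(50), D(80)
Edges inside S: C-D(d=10), D-A(d=4), A-B(d=10)
numerator = 100 * 60 * 50 * 80 = 24000000
denominator = 10 * 4 * 10 = 400
card(S) = 24000000 / 400 = 60000

60000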